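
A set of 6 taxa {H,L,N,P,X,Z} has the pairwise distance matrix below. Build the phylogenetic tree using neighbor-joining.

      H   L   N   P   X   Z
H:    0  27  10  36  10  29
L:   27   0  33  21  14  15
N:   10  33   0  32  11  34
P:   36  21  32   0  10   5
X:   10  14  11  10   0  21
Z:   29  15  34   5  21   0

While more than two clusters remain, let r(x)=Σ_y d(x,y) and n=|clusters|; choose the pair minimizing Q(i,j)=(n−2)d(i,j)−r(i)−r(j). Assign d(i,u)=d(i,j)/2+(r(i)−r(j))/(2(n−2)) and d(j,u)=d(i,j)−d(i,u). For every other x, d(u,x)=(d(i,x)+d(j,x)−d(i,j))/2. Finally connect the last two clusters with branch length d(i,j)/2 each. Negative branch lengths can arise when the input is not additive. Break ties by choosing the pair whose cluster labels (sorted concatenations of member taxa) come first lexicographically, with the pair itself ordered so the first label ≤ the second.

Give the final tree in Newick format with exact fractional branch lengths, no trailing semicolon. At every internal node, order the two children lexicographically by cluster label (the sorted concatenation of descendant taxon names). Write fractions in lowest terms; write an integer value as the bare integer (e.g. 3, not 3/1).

iteration 1: select H,N (d=10, Q=-192); attach at lengths (4, 6); label the merged cluster HN
  updated: d(HN,L)=25, d(HN,P)=29, d(HN,X)=11/2, d(HN,Z)=53/2
iteration 2: select HN,X (d=11/2, Q=-120); attach at lengths (26/3, -19/6); label the merged cluster HNX
  updated: d(HNX,L)=67/4, d(HNX,P)=67/4, d(HNX,Z)=21
iteration 3: select HNX,L (d=67/4, Q=-295/4); attach at lengths (141/16, 127/16); label the merged cluster HLNX
  updated: d(HLNX,P)=21/2, d(HLNX,Z)=77/8
iteration 4: select HLNX,P (d=21/2, Q=-201/8); attach at lengths (121/16, 47/16); label the merged cluster HLNPX
  updated: d(HLNPX,Z)=33/16
iteration 5: select HLNPX,Z (d=33/16); attach at lengths (33/32, 33/32); label the merged cluster HLNPXZ
final tree: (((((H:4,N:6):26/3,X:-19/6):141/16,L:127/16):121/16,P:47/16):33/32,Z:33/32)
total length: 717/16

(((((H:4,N:6):26/3,X:-19/6):141/16,L:127/16):121/16,P:47/16):33/32,Z:33/32)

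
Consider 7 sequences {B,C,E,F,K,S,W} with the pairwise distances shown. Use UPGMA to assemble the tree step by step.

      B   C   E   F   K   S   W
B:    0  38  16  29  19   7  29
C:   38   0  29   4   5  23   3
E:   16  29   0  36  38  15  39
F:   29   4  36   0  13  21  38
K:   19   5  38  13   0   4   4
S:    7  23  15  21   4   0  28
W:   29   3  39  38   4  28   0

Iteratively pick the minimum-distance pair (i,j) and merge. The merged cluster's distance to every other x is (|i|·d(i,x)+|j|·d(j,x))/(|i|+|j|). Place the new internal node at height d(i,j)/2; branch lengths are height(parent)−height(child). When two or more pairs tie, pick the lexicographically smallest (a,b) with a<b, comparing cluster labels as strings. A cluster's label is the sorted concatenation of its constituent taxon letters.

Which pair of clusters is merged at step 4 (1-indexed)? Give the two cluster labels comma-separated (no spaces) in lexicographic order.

BKS,F

step 1: merge (C,W) at d=3; branch lengths C→3/2, W→3/2; new cluster CW
  updated: d(B,CW)=67/2, d(CW,E)=34, d(CW,F)=21, d(CW,K)=9/2, d(CW,S)=51/2
step 2: merge (K,S) at d=4; branch lengths K→2, S→2; new cluster KS
  updated: d(B,KS)=13, d(CW,KS)=15, d(E,KS)=53/2, d(F,KS)=17
step 3: merge (B,KS) at d=13; branch lengths B→13/2, KS→9/2; new cluster BKS
  updated: d(BKS,CW)=127/6, d(BKS,E)=23, d(BKS,F)=21
step 4: merge (BKS,F) at d=21; branch lengths BKS→4, F→21/2; new cluster BFKS
  updated: d(BFKS,CW)=169/8, d(BFKS,E)=105/4
step 5: merge (BFKS,CW) at d=169/8; branch lengths BFKS→1/16, CW→145/16; new cluster BCFKSW
  updated: d(BCFKSW,E)=173/6
step 6: merge (BCFKSW,E) at d=173/6; branch lengths BCFKSW→185/48, E→173/12; new cluster BCEFKSW
final tree: ((((B:13/2,(K:2,S:2):9/2):4,F:21/2):1/16,(C:3/2,W:3/2):145/16):185/48,E:173/12)
total length: 2875/48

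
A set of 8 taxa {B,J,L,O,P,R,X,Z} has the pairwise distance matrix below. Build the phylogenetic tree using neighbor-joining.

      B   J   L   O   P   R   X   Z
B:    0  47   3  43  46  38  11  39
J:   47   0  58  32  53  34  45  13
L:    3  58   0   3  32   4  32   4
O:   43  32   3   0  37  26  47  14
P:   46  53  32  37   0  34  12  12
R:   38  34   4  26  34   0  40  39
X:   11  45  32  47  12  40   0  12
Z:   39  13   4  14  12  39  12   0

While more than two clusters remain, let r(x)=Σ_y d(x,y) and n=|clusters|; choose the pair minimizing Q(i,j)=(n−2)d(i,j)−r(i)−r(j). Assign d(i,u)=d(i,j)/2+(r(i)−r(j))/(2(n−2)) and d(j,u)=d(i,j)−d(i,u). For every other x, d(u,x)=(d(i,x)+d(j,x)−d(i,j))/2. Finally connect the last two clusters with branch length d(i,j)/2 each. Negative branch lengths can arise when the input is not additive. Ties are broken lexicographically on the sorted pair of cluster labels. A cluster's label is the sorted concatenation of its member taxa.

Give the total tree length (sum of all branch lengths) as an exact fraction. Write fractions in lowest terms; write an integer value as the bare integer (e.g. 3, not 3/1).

step 1: merge (B,X) at d=11, Q=-360; branch lengths B→47/6, X→19/6; new cluster BX
  updated: d(BX,J)=81/2, d(BX,L)=12, d(BX,O)=79/2, d(BX,P)=47/2, d(BX,R)=67/2, d(BX,Z)=20
step 2: merge (J,Z) at d=13, Q=-535/2; branch lengths J→387/20, Z→-127/20; new cluster JZ
  updated: d(BX,JZ)=95/4, d(JZ,L)=49/2, d(JZ,O)=33/2, d(JZ,P)=26, d(JZ,R)=30
step 3: merge (BX,P) at d=47/2, Q=-763/4; branch lengths BX→295/32, P→457/32; new cluster BPX
  updated: d(BPX,JZ)=105/8, d(BPX,L)=41/4, d(BPX,O)=53/2, d(BPX,R)=22
step 4: merge (BPX,JZ) at d=105/8, Q=-933/8; branch lengths BPX→217/48, JZ→413/48; new cluster BJPXZ
  updated: d(BJPXZ,L)=173/16, d(BJPXZ,O)=239/16, d(BJPXZ,R)=311/16
step 5: merge (BJPXZ,O) at d=239/16, Q=-237/4; branch lengths BJPXZ→249/32, O→229/32; new cluster BJOPXZ
  updated: d(BJOPXZ,L)=-9/16, d(BJOPXZ,R)=61/4
step 6: merge (BJOPXZ,L) at d=-9/16, Q=-299/16; branch lengths BJOPXZ→171/32, L→-189/32; new cluster BJLOPXZ
  updated: d(BJLOPXZ,R)=317/32
step 7: merge (BJLOPXZ,R) at d=317/32; branch lengths BJLOPXZ→317/64, R→317/64; new cluster BJLOPRXZ
final tree: ((((((B:47/6,X:19/6):295/32,P:457/32):217/48,(J:387/20,Z:-127/20):413/48):249/32,O:229/32):171/32,L:-189/32):317/64,R:317/64)
total length: 2717/32

2717/32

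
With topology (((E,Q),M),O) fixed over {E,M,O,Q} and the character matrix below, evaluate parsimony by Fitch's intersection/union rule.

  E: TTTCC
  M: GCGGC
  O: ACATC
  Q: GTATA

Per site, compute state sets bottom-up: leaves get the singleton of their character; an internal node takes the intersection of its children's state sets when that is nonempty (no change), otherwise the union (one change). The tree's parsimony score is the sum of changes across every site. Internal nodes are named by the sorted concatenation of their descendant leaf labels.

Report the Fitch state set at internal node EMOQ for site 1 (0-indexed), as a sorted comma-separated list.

C

site 0, node EQ: E={T} ∪ Q={G} → {G,T} (+1)
site 0, node EMQ: EQ={G,T} ∩ M={G} → {G} (+0)
site 0, node EMOQ: EMQ={G} ∪ O={A} → {A,G} (+1)
site 1, node EQ: E={T} ∩ Q={T} → {T} (+0)
site 1, node EMQ: EQ={T} ∪ M={C} → {C,T} (+1)
site 1, node EMOQ: EMQ={C,T} ∩ O={C} → {C} (+0)
site 2, node EQ: E={T} ∪ Q={A} → {A,T} (+1)
site 2, node EMQ: EQ={A,T} ∪ M={G} → {A,G,T} (+1)
site 2, node EMOQ: EMQ={A,G,T} ∩ O={A} → {A} (+0)
site 3, node EQ: E={C} ∪ Q={T} → {C,T} (+1)
site 3, node EMQ: EQ={C,T} ∪ M={G} → {C,G,T} (+1)
site 3, node EMOQ: EMQ={C,G,T} ∩ O={T} → {T} (+0)
site 4, node EQ: E={C} ∪ Q={A} → {A,C} (+1)
site 4, node EMQ: EQ={A,C} ∩ M={C} → {C} (+0)
site 4, node EMOQ: EMQ={C} ∩ O={C} → {C} (+0)
per-site changes: [2, 1, 2, 2, 1]; total = 8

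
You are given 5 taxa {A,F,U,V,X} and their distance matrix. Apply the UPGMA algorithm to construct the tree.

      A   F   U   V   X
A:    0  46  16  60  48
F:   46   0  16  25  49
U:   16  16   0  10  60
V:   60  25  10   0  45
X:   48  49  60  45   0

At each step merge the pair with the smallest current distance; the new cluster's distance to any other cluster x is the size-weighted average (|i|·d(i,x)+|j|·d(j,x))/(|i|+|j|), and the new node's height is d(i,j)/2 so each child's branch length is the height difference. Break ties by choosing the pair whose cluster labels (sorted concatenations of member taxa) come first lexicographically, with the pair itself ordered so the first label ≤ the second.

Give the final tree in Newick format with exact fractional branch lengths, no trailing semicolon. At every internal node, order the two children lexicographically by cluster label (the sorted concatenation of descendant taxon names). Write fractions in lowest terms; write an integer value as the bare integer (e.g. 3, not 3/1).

((A:61/3,(F:41/4,(U:5,V:5):21/4):121/12):59/12,X:101/4)

step 1: merge (U,V) at d=10; branch lengths U→5, V→5; new cluster UV
  updated: d(A,UV)=38, d(F,UV)=41/2, d(UV,X)=105/2
step 2: merge (F,UV) at d=41/2; branch lengths F→41/4, UV→21/4; new cluster FUV
  updated: d(A,FUV)=122/3, d(FUV,X)=154/3
step 3: merge (A,FUV) at d=122/3; branch lengths A→61/3, FUV→121/12; new cluster AFUV
  updated: d(AFUV,X)=101/2
step 4: merge (AFUV,X) at d=101/2; branch lengths AFUV→59/12, X→101/4; new cluster AFUVX
final tree: ((A:61/3,(F:41/4,(U:5,V:5):21/4):121/12):59/12,X:101/4)
total length: 1033/12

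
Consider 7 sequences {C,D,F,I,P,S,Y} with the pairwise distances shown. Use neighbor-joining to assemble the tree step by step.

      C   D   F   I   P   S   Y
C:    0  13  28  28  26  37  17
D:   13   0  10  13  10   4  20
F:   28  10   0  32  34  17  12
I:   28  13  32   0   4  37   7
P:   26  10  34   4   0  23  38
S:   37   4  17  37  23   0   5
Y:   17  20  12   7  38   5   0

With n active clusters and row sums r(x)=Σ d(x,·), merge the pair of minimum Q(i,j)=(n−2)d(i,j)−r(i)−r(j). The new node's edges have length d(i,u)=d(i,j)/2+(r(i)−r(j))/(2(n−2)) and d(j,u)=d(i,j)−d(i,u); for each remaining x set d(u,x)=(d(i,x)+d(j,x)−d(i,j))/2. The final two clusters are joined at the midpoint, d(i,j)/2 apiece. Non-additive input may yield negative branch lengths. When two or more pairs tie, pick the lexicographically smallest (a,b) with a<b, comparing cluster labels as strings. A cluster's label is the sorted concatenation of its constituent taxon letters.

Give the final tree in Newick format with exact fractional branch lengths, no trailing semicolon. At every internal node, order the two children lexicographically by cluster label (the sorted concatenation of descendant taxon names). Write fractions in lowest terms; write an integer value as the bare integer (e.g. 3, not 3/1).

step 1: merge (I,P) at d=4, Q=-236; branch lengths I→3/5, P→17/5; new cluster IP
  updated: d(C,IP)=25, d(D,IP)=19/2, d(F,IP)=31, d(IP,S)=28, d(IP,Y)=41/2
step 2: merge (S,Y) at d=5, Q=-291/2; branch lengths S→73/16, Y→7/16; new cluster SY
  updated: d(C,SY)=49/2, d(D,SY)=19/2, d(F,SY)=12, d(IP,SY)=87/4
step 3: merge (F,SY) at d=12, Q=-451/4; branch lengths F→197/24, SY→91/24; new cluster FSY
  updated: d(C,FSY)=81/4, d(D,FSY)=15/4, d(FSY,IP)=163/8
step 4: merge (C,IP) at d=25, Q=-505/8; branch lengths C→427/32, IP→373/32; new cluster CIP
  updated: d(CIP,D)=-5/4, d(CIP,FSY)=125/16
step 5: merge (CIP,D) at d=-5/4, Q=-165/16; branch lengths CIP→45/32, D→-85/32; new cluster CDIP
  updated: d(CDIP,FSY)=205/32
step 6: merge (CDIP,FSY) at d=205/32; branch lengths CDIP→205/64, FSY→205/64; new cluster CDFIPSY
final tree: (((C:427/32,(I:3/5,P:17/5):373/32):45/32,D:-85/32):205/64,(F:197/24,(S:73/16,Y:7/16):91/24):205/64)
total length: 1637/32

(((C:427/32,(I:3/5,P:17/5):373/32):45/32,D:-85/32):205/64,(F:197/24,(S:73/16,Y:7/16):91/24):205/64)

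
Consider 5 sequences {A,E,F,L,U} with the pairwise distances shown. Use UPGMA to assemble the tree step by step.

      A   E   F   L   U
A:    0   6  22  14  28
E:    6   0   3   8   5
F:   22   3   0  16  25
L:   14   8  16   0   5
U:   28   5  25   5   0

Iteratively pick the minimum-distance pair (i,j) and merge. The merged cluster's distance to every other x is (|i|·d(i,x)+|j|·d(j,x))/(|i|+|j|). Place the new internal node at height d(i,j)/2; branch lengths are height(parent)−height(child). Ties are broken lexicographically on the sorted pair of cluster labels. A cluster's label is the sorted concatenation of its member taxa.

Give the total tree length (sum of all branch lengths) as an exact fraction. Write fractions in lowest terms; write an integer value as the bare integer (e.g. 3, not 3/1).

step 1: merge (E,F) at d=3; branch lengths E→3/2, F→3/2; new cluster EF
  updated: d(A,EF)=14, d(EF,L)=12, d(EF,U)=15
step 2: merge (L,U) at d=5; branch lengths L→5/2, U→5/2; new cluster LU
  updated: d(A,LU)=21, d(EF,LU)=27/2
step 3: merge (EF,LU) at d=27/2; branch lengths EF→21/4, LU→17/4; new cluster EFLU
  updated: d(A,EFLU)=35/2
step 4: merge (A,EFLU) at d=35/2; branch lengths A→35/4, EFLU→2; new cluster AEFLU
final tree: (A:35/4,((E:3/2,F:3/2):21/4,(L:5/2,U:5/2):17/4):2)
total length: 113/4

113/4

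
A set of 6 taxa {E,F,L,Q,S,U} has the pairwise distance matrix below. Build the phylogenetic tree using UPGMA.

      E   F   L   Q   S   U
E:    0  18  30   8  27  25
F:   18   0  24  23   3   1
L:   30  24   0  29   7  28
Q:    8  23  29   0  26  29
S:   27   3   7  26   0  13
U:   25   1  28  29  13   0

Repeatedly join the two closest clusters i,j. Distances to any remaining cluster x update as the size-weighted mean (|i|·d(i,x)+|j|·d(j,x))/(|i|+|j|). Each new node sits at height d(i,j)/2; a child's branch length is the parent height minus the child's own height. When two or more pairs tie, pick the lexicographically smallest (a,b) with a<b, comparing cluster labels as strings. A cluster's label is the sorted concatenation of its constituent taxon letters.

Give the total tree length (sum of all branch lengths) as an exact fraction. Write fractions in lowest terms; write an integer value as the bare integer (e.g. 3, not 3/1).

iteration 1: select F,U (d=1); attach at lengths (1/2, 1/2); label the merged cluster FU
  updated: d(E,FU)=43/2, d(FU,L)=26, d(FU,Q)=26, d(FU,S)=8
iteration 2: select L,S (d=7); attach at lengths (7/2, 7/2); label the merged cluster LS
  updated: d(E,LS)=57/2, d(FU,LS)=17, d(LS,Q)=55/2
iteration 3: select E,Q (d=8); attach at lengths (4, 4); label the merged cluster EQ
  updated: d(EQ,FU)=95/4, d(EQ,LS)=28
iteration 4: select FU,LS (d=17); attach at lengths (8, 5); label the merged cluster FLSU
  updated: d(EQ,FLSU)=207/8
iteration 5: select EQ,FLSU (d=207/8); attach at lengths (143/16, 71/16); label the merged cluster EFLQSU
final tree: ((E:4,Q:4):143/16,((F:1/2,U:1/2):8,(L:7/2,S:7/2):5):71/16)
total length: 339/8

339/8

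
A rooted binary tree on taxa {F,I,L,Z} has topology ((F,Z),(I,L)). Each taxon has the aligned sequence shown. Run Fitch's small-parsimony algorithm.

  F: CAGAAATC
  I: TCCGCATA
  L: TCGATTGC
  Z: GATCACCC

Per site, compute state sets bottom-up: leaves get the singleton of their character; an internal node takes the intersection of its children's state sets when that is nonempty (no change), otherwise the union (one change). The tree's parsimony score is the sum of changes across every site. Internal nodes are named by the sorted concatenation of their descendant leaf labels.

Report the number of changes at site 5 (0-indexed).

[col 0] FZ: children F:{C}, Z:{G} ∪→ {C,G}; cost 1
[col 0] IL: children I:{T}, L:{T} ∩→ {T}; cost 0
[col 0] FILZ: children FZ:{C,G}, IL:{T} ∪→ {C,G,T}; cost 1
[col 1] FZ: children F:{A}, Z:{A} ∩→ {A}; cost 0
[col 1] IL: children I:{C}, L:{C} ∩→ {C}; cost 0
[col 1] FILZ: children FZ:{A}, IL:{C} ∪→ {A,C}; cost 1
[col 2] FZ: children F:{G}, Z:{T} ∪→ {G,T}; cost 1
[col 2] IL: children I:{C}, L:{G} ∪→ {C,G}; cost 1
[col 2] FILZ: children FZ:{G,T}, IL:{C,G} ∩→ {G}; cost 0
[col 3] FZ: children F:{A}, Z:{C} ∪→ {A,C}; cost 1
[col 3] IL: children I:{G}, L:{A} ∪→ {A,G}; cost 1
[col 3] FILZ: children FZ:{A,C}, IL:{A,G} ∩→ {A}; cost 0
[col 4] FZ: children F:{A}, Z:{A} ∩→ {A}; cost 0
[col 4] IL: children I:{C}, L:{T} ∪→ {C,T}; cost 1
[col 4] FILZ: children FZ:{A}, IL:{C,T} ∪→ {A,C,T}; cost 1
[col 5] FZ: children F:{A}, Z:{C} ∪→ {A,C}; cost 1
[col 5] IL: children I:{A}, L:{T} ∪→ {A,T}; cost 1
[col 5] FILZ: children FZ:{A,C}, IL:{A,T} ∩→ {A}; cost 0
[col 6] FZ: children F:{T}, Z:{C} ∪→ {C,T}; cost 1
[col 6] IL: children I:{T}, L:{G} ∪→ {G,T}; cost 1
[col 6] FILZ: children FZ:{C,T}, IL:{G,T} ∩→ {T}; cost 0
[col 7] FZ: children F:{C}, Z:{C} ∩→ {C}; cost 0
[col 7] IL: children I:{A}, L:{C} ∪→ {A,C}; cost 1
[col 7] FILZ: children FZ:{C}, IL:{A,C} ∩→ {C}; cost 0
per-site changes: [2, 1, 2, 2, 2, 2, 2, 1]; total = 14

2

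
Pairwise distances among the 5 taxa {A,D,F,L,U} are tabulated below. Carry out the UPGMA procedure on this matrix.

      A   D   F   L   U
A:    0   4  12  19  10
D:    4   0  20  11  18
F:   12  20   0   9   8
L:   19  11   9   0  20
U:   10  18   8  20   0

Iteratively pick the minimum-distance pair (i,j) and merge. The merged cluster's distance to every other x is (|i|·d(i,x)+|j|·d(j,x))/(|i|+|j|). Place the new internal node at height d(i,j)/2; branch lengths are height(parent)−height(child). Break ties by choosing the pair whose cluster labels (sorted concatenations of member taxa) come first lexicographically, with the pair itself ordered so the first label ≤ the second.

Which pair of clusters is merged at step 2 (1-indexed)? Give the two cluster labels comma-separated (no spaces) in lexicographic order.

step 1: merge (A,D) at d=4; branch lengths A→2, D→2; new cluster AD
  updated: d(AD,F)=16, d(AD,L)=15, d(AD,U)=14
step 2: merge (F,U) at d=8; branch lengths F→4, U→4; new cluster FU
  updated: d(AD,FU)=15, d(FU,L)=29/2
step 3: merge (FU,L) at d=29/2; branch lengths FU→13/4, L→29/4; new cluster FLU
  updated: d(AD,FLU)=15
step 4: merge (AD,FLU) at d=15; branch lengths AD→11/2, FLU→1/4; new cluster ADFLU
final tree: ((A:2,D:2):11/2,((F:4,U:4):13/4,L:29/4):1/4)
total length: 113/4

F,U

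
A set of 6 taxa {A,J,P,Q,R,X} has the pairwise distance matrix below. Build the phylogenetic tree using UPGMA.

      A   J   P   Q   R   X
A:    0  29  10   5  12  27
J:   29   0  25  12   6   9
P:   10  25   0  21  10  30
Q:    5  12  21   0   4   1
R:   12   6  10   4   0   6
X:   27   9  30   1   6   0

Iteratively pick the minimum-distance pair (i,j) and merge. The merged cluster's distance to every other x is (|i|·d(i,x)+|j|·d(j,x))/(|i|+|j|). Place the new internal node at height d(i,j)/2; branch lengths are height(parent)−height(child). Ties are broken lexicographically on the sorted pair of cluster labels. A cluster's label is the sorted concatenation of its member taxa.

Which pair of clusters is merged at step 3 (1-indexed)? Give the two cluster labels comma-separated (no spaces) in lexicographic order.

J,QRX

iteration 1: select Q,X (d=1); attach at lengths (1/2, 1/2); label the merged cluster QX
  updated: d(A,QX)=16, d(J,QX)=21/2, d(P,QX)=51/2, d(QX,R)=5
iteration 2: select QX,R (d=5); attach at lengths (2, 5/2); label the merged cluster QRX
  updated: d(A,QRX)=44/3, d(J,QRX)=9, d(P,QRX)=61/3
iteration 3: select J,QRX (d=9); attach at lengths (9/2, 2); label the merged cluster JQRX
  updated: d(A,JQRX)=73/4, d(JQRX,P)=43/2
iteration 4: select A,P (d=10); attach at lengths (5, 5); label the merged cluster AP
  updated: d(AP,JQRX)=159/8
iteration 5: select AP,JQRX (d=159/8); attach at lengths (79/16, 87/16); label the merged cluster AJPQRX
final tree: ((A:5,P:5):79/16,(J:9/2,((Q:1/2,X:1/2):2,R:5/2):2):87/16)
total length: 259/8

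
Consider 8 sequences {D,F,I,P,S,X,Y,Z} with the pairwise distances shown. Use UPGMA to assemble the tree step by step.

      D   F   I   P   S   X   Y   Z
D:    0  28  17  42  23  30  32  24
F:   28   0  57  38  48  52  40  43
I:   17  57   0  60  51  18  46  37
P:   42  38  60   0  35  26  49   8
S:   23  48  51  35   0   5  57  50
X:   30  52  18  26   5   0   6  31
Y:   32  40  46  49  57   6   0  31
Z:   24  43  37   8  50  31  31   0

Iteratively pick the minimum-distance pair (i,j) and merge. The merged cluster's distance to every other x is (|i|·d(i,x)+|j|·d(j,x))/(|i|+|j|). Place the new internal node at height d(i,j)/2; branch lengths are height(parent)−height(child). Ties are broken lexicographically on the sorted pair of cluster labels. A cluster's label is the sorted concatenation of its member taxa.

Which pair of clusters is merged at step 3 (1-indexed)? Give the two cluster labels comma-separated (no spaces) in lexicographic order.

step 1: merge (S,X) at d=5; branch lengths S→5/2, X→5/2; new cluster SX
  updated: d(D,SX)=53/2, d(F,SX)=50, d(I,SX)=69/2, d(P,SX)=61/2, d(SX,Y)=63/2, d(SX,Z)=81/2
step 2: merge (P,Z) at d=8; branch lengths P→4, Z→4; new cluster PZ
  updated: d(D,PZ)=33, d(F,PZ)=81/2, d(I,PZ)=97/2, d(PZ,SX)=71/2, d(PZ,Y)=40
step 3: merge (D,I) at d=17; branch lengths D→17/2, I→17/2; new cluster DI
  updated: d(DI,F)=85/2, d(DI,PZ)=163/4, d(DI,SX)=61/2, d(DI,Y)=39
step 4: merge (DI,SX) at d=61/2; branch lengths DI→27/4, SX→51/4; new cluster DISX
  updated: d(DISX,F)=185/4, d(DISX,PZ)=305/8, d(DISX,Y)=141/4
step 5: merge (DISX,Y) at d=141/4; branch lengths DISX→19/8, Y→141/8; new cluster DISXY
  updated: d(DISXY,F)=45, d(DISXY,PZ)=77/2
step 6: merge (DISXY,PZ) at d=77/2; branch lengths DISXY→13/8, PZ→61/4; new cluster DIPSXYZ
  updated: d(DIPSXYZ,F)=306/7
step 7: merge (DIPSXYZ,F) at d=306/7; branch lengths DIPSXYZ→73/28, F→153/7; new cluster DFIPSXYZ
final tree: (((((D:17/2,I:17/2):27/4,(S:5/2,X:5/2):51/4):19/8,Y:141/8):13/8,(P:4,Z:4):61/4):73/28,F:153/7)
total length: 6207/56

D,I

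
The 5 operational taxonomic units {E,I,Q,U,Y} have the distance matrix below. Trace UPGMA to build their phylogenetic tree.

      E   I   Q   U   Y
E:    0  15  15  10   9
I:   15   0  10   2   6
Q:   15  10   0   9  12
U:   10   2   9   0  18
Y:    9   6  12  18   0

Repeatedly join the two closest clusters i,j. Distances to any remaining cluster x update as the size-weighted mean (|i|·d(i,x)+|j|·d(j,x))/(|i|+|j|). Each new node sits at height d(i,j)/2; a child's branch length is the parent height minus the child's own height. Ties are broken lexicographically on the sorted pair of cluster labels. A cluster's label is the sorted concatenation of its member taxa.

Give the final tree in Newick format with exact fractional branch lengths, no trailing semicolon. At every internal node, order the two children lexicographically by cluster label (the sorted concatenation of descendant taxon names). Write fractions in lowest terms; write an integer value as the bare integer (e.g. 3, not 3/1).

((E:9/2,Y:9/2):11/6,((I:1,U:1):15/4,Q:19/4):19/12)

step 1: merge (I,U) at d=2; branch lengths I→1, U→1; new cluster IU
  updated: d(E,IU)=25/2, d(IU,Q)=19/2, d(IU,Y)=12
step 2: merge (E,Y) at d=9; branch lengths E→9/2, Y→9/2; new cluster EY
  updated: d(EY,IU)=49/4, d(EY,Q)=27/2
step 3: merge (IU,Q) at d=19/2; branch lengths IU→15/4, Q→19/4; new cluster IQU
  updated: d(EY,IQU)=38/3
step 4: merge (EY,IQU) at d=38/3; branch lengths EY→11/6, IQU→19/12; new cluster EIQUY
final tree: ((E:9/2,Y:9/2):11/6,((I:1,U:1):15/4,Q:19/4):19/12)
total length: 275/12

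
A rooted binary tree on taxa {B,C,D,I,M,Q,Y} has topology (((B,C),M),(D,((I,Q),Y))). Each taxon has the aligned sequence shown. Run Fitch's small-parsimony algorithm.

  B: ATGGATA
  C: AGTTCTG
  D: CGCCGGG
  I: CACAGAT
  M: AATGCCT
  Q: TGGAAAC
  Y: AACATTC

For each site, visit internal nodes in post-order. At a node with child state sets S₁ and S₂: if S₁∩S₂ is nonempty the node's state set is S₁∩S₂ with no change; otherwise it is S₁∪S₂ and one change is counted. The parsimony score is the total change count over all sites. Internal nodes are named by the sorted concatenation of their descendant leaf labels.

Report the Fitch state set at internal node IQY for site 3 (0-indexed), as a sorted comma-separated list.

A

BC@0: {A} ∩ {A} = {A} (intersection, +0)
BCM@0: {A} ∩ {A} = {A} (intersection, +0)
IQ@0: {C} ∪ {T} = {C,T} (union, +1)
IQY@0: {C,T} ∪ {A} = {A,C,T} (union, +1)
DIQY@0: {C} ∩ {A,C,T} = {C} (intersection, +0)
BCDIMQY@0: {A} ∪ {C} = {A,C} (union, +1)
BC@1: {T} ∪ {G} = {G,T} (union, +1)
BCM@1: {G,T} ∪ {A} = {A,G,T} (union, +1)
IQ@1: {A} ∪ {G} = {A,G} (union, +1)
IQY@1: {A,G} ∩ {A} = {A} (intersection, +0)
DIQY@1: {G} ∪ {A} = {A,G} (union, +1)
BCDIMQY@1: {A,G,T} ∩ {A,G} = {A,G} (intersection, +0)
BC@2: {G} ∪ {T} = {G,T} (union, +1)
BCM@2: {G,T} ∩ {T} = {T} (intersection, +0)
IQ@2: {C} ∪ {G} = {C,G} (union, +1)
IQY@2: {C,G} ∩ {C} = {C} (intersection, +0)
DIQY@2: {C} ∩ {C} = {C} (intersection, +0)
BCDIMQY@2: {T} ∪ {C} = {C,T} (union, +1)
BC@3: {G} ∪ {T} = {G,T} (union, +1)
BCM@3: {G,T} ∩ {G} = {G} (intersection, +0)
IQ@3: {A} ∩ {A} = {A} (intersection, +0)
IQY@3: {A} ∩ {A} = {A} (intersection, +0)
DIQY@3: {C} ∪ {A} = {A,C} (union, +1)
BCDIMQY@3: {G} ∪ {A,C} = {A,C,G} (union, +1)
BC@4: {A} ∪ {C} = {A,C} (union, +1)
BCM@4: {A,C} ∩ {C} = {C} (intersection, +0)
IQ@4: {G} ∪ {A} = {A,G} (union, +1)
IQY@4: {A,G} ∪ {T} = {A,G,T} (union, +1)
DIQY@4: {G} ∩ {A,G,T} = {G} (intersection, +0)
BCDIMQY@4: {C} ∪ {G} = {C,G} (union, +1)
BC@5: {T} ∩ {T} = {T} (intersection, +0)
BCM@5: {T} ∪ {C} = {C,T} (union, +1)
IQ@5: {A} ∩ {A} = {A} (intersection, +0)
IQY@5: {A} ∪ {T} = {A,T} (union, +1)
DIQY@5: {G} ∪ {A,T} = {A,G,T} (union, +1)
BCDIMQY@5: {C,T} ∩ {A,G,T} = {T} (intersection, +0)
BC@6: {A} ∪ {G} = {A,G} (union, +1)
BCM@6: {A,G} ∪ {T} = {A,G,T} (union, +1)
IQ@6: {T} ∪ {C} = {C,T} (union, +1)
IQY@6: {C,T} ∩ {C} = {C} (intersection, +0)
DIQY@6: {G} ∪ {C} = {C,G} (union, +1)
BCDIMQY@6: {A,G,T} ∩ {C,G} = {G} (intersection, +0)
per-site changes: [3, 4, 3, 3, 4, 3, 4]; total = 24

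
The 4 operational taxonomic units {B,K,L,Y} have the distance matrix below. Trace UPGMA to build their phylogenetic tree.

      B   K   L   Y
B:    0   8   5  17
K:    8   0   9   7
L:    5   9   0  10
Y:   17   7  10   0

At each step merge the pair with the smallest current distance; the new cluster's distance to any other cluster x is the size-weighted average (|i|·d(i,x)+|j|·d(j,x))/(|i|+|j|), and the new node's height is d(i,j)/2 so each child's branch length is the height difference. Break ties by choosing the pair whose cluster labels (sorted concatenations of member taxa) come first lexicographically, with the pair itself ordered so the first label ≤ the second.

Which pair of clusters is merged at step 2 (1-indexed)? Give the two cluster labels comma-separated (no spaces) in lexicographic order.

iteration 1: select B,L (d=5); attach at lengths (5/2, 5/2); label the merged cluster BL
  updated: d(BL,K)=17/2, d(BL,Y)=27/2
iteration 2: select K,Y (d=7); attach at lengths (7/2, 7/2); label the merged cluster KY
  updated: d(BL,KY)=11
iteration 3: select BL,KY (d=11); attach at lengths (3, 2); label the merged cluster BKLY
final tree: ((B:5/2,L:5/2):3,(K:7/2,Y:7/2):2)
total length: 17

K,Y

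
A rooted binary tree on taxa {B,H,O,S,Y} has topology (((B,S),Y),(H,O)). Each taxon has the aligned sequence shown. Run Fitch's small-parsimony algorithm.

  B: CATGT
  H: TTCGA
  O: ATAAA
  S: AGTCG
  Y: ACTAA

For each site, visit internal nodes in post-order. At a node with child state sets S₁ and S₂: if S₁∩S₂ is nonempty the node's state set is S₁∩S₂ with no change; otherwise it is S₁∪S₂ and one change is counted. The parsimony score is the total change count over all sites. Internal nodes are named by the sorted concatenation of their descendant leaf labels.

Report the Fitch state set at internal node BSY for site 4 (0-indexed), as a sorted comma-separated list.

[col 0] BS: children B:{C}, S:{A} ∪→ {A,C}; cost 1
[col 0] BSY: children BS:{A,C}, Y:{A} ∩→ {A}; cost 0
[col 0] HO: children H:{T}, O:{A} ∪→ {A,T}; cost 1
[col 0] BHOSY: children BSY:{A}, HO:{A,T} ∩→ {A}; cost 0
[col 1] BS: children B:{A}, S:{G} ∪→ {A,G}; cost 1
[col 1] BSY: children BS:{A,G}, Y:{C} ∪→ {A,C,G}; cost 1
[col 1] HO: children H:{T}, O:{T} ∩→ {T}; cost 0
[col 1] BHOSY: children BSY:{A,C,G}, HO:{T} ∪→ {A,C,G,T}; cost 1
[col 2] BS: children B:{T}, S:{T} ∩→ {T}; cost 0
[col 2] BSY: children BS:{T}, Y:{T} ∩→ {T}; cost 0
[col 2] HO: children H:{C}, O:{A} ∪→ {A,C}; cost 1
[col 2] BHOSY: children BSY:{T}, HO:{A,C} ∪→ {A,C,T}; cost 1
[col 3] BS: children B:{G}, S:{C} ∪→ {C,G}; cost 1
[col 3] BSY: children BS:{C,G}, Y:{A} ∪→ {A,C,G}; cost 1
[col 3] HO: children H:{G}, O:{A} ∪→ {A,G}; cost 1
[col 3] BHOSY: children BSY:{A,C,G}, HO:{A,G} ∩→ {A,G}; cost 0
[col 4] BS: children B:{T}, S:{G} ∪→ {G,T}; cost 1
[col 4] BSY: children BS:{G,T}, Y:{A} ∪→ {A,G,T}; cost 1
[col 4] HO: children H:{A}, O:{A} ∩→ {A}; cost 0
[col 4] BHOSY: children BSY:{A,G,T}, HO:{A} ∩→ {A}; cost 0
per-site changes: [2, 3, 2, 3, 2]; total = 12

A,G,T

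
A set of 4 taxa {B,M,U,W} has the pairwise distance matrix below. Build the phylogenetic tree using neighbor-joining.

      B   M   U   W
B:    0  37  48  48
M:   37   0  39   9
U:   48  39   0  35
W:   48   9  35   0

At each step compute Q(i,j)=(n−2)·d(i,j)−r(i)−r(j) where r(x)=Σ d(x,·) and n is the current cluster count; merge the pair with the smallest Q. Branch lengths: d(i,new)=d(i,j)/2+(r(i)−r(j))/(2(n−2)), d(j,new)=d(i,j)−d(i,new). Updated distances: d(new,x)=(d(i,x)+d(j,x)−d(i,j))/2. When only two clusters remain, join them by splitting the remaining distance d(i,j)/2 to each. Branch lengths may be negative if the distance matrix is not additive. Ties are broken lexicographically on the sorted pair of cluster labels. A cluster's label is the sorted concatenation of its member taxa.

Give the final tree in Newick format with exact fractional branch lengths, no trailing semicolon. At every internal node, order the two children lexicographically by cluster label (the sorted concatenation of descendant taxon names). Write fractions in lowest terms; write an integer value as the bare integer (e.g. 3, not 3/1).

iteration 1: select B,U (d=48, Q=-159); attach at lengths (107/4, 85/4); label the merged cluster BU
  updated: d(BU,M)=14, d(BU,W)=35/2
iteration 2: select BU,M (d=14, Q=-81/2); attach at lengths (45/4, 11/4); label the merged cluster BMU
  updated: d(BMU,W)=25/4
iteration 3: select BMU,W (d=25/4); attach at lengths (25/8, 25/8); label the merged cluster BMUW
final tree: (((B:107/4,U:85/4):45/4,M:11/4):25/8,W:25/8)
total length: 273/4

(((B:107/4,U:85/4):45/4,M:11/4):25/8,W:25/8)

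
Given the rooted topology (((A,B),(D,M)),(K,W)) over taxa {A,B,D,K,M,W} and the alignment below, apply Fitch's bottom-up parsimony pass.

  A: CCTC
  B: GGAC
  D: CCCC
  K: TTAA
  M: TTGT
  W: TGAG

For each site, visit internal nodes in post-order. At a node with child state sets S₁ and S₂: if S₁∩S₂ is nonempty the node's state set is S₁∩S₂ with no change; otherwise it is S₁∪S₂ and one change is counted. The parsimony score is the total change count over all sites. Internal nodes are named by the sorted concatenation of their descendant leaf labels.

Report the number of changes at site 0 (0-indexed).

3

[col 0] AB: children A:{C}, B:{G} ∪→ {C,G}; cost 1
[col 0] DM: children D:{C}, M:{T} ∪→ {C,T}; cost 1
[col 0] ABDM: children AB:{C,G}, DM:{C,T} ∩→ {C}; cost 0
[col 0] KW: children K:{T}, W:{T} ∩→ {T}; cost 0
[col 0] ABDKMW: children ABDM:{C}, KW:{T} ∪→ {C,T}; cost 1
[col 1] AB: children A:{C}, B:{G} ∪→ {C,G}; cost 1
[col 1] DM: children D:{C}, M:{T} ∪→ {C,T}; cost 1
[col 1] ABDM: children AB:{C,G}, DM:{C,T} ∩→ {C}; cost 0
[col 1] KW: children K:{T}, W:{G} ∪→ {G,T}; cost 1
[col 1] ABDKMW: children ABDM:{C}, KW:{G,T} ∪→ {C,G,T}; cost 1
[col 2] AB: children A:{T}, B:{A} ∪→ {A,T}; cost 1
[col 2] DM: children D:{C}, M:{G} ∪→ {C,G}; cost 1
[col 2] ABDM: children AB:{A,T}, DM:{C,G} ∪→ {A,C,G,T}; cost 1
[col 2] KW: children K:{A}, W:{A} ∩→ {A}; cost 0
[col 2] ABDKMW: children ABDM:{A,C,G,T}, KW:{A} ∩→ {A}; cost 0
[col 3] AB: children A:{C}, B:{C} ∩→ {C}; cost 0
[col 3] DM: children D:{C}, M:{T} ∪→ {C,T}; cost 1
[col 3] ABDM: children AB:{C}, DM:{C,T} ∩→ {C}; cost 0
[col 3] KW: children K:{A}, W:{G} ∪→ {A,G}; cost 1
[col 3] ABDKMW: children ABDM:{C}, KW:{A,G} ∪→ {A,C,G}; cost 1
per-site changes: [3, 4, 3, 3]; total = 13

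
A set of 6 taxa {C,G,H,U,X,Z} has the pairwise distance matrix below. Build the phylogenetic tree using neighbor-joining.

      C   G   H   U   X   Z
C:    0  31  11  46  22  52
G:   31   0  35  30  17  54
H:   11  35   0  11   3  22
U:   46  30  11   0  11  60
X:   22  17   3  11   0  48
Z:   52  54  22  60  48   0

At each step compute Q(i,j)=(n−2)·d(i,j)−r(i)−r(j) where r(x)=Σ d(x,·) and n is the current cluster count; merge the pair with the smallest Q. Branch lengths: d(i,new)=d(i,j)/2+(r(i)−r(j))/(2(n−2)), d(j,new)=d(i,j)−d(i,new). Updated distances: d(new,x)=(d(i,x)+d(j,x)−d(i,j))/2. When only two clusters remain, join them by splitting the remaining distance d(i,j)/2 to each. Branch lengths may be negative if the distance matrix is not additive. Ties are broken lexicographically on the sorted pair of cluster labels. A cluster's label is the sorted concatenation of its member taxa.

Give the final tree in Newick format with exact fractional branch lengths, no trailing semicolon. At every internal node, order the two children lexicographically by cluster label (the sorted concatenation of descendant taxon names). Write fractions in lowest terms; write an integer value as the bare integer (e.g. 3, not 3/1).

((((C:44/3,(H:-33/4,Z:121/4):35/6):15/2,G:29/2):7/2,U:13):-1,X:-1)

iteration 1: select H,Z (d=22, Q=-230); attach at lengths (-33/4, 121/4); label the merged cluster HZ
  updated: d(C,HZ)=41/2, d(G,HZ)=67/2, d(HZ,U)=49/2, d(HZ,X)=29/2
iteration 2: select C,HZ (d=41/2, Q=-151); attach at lengths (44/3, 35/6); label the merged cluster CHZ
  updated: d(CHZ,G)=22, d(CHZ,U)=25, d(CHZ,X)=8
iteration 3: select CHZ,G (d=22, Q=-80); attach at lengths (15/2, 29/2); label the merged cluster CGHZ
  updated: d(CGHZ,U)=33/2, d(CGHZ,X)=3/2
iteration 4: select CGHZ,U (d=33/2, Q=-29); attach at lengths (7/2, 13); label the merged cluster CGHUZ
  updated: d(CGHUZ,X)=-2
iteration 5: select CGHUZ,X (d=-2); attach at lengths (-1, -1); label the merged cluster CGHUXZ
final tree: ((((C:44/3,(H:-33/4,Z:121/4):35/6):15/2,G:29/2):7/2,U:13):-1,X:-1)
total length: 79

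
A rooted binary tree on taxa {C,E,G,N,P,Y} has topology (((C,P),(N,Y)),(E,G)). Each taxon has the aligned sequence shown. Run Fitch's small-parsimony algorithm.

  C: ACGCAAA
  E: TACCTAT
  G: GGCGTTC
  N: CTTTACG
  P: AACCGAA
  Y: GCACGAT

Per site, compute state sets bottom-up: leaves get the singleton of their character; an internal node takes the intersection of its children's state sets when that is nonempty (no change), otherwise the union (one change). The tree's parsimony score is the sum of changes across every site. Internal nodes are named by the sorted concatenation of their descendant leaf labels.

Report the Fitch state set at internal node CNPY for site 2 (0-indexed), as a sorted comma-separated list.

[col 0] CP: children C:{A}, P:{A} ∩→ {A}; cost 0
[col 0] NY: children N:{C}, Y:{G} ∪→ {C,G}; cost 1
[col 0] CNPY: children CP:{A}, NY:{C,G} ∪→ {A,C,G}; cost 1
[col 0] EG: children E:{T}, G:{G} ∪→ {G,T}; cost 1
[col 0] CEGNPY: children CNPY:{A,C,G}, EG:{G,T} ∩→ {G}; cost 0
[col 1] CP: children C:{C}, P:{A} ∪→ {A,C}; cost 1
[col 1] NY: children N:{T}, Y:{C} ∪→ {C,T}; cost 1
[col 1] CNPY: children CP:{A,C}, NY:{C,T} ∩→ {C}; cost 0
[col 1] EG: children E:{A}, G:{G} ∪→ {A,G}; cost 1
[col 1] CEGNPY: children CNPY:{C}, EG:{A,G} ∪→ {A,C,G}; cost 1
[col 2] CP: children C:{G}, P:{C} ∪→ {C,G}; cost 1
[col 2] NY: children N:{T}, Y:{A} ∪→ {A,T}; cost 1
[col 2] CNPY: children CP:{C,G}, NY:{A,T} ∪→ {A,C,G,T}; cost 1
[col 2] EG: children E:{C}, G:{C} ∩→ {C}; cost 0
[col 2] CEGNPY: children CNPY:{A,C,G,T}, EG:{C} ∩→ {C}; cost 0
[col 3] CP: children C:{C}, P:{C} ∩→ {C}; cost 0
[col 3] NY: children N:{T}, Y:{C} ∪→ {C,T}; cost 1
[col 3] CNPY: children CP:{C}, NY:{C,T} ∩→ {C}; cost 0
[col 3] EG: children E:{C}, G:{G} ∪→ {C,G}; cost 1
[col 3] CEGNPY: children CNPY:{C}, EG:{C,G} ∩→ {C}; cost 0
[col 4] CP: children C:{A}, P:{G} ∪→ {A,G}; cost 1
[col 4] NY: children N:{A}, Y:{G} ∪→ {A,G}; cost 1
[col 4] CNPY: children CP:{A,G}, NY:{A,G} ∩→ {A,G}; cost 0
[col 4] EG: children E:{T}, G:{T} ∩→ {T}; cost 0
[col 4] CEGNPY: children CNPY:{A,G}, EG:{T} ∪→ {A,G,T}; cost 1
[col 5] CP: children C:{A}, P:{A} ∩→ {A}; cost 0
[col 5] NY: children N:{C}, Y:{A} ∪→ {A,C}; cost 1
[col 5] CNPY: children CP:{A}, NY:{A,C} ∩→ {A}; cost 0
[col 5] EG: children E:{A}, G:{T} ∪→ {A,T}; cost 1
[col 5] CEGNPY: children CNPY:{A}, EG:{A,T} ∩→ {A}; cost 0
[col 6] CP: children C:{A}, P:{A} ∩→ {A}; cost 0
[col 6] NY: children N:{G}, Y:{T} ∪→ {G,T}; cost 1
[col 6] CNPY: children CP:{A}, NY:{G,T} ∪→ {A,G,T}; cost 1
[col 6] EG: children E:{T}, G:{C} ∪→ {C,T}; cost 1
[col 6] CEGNPY: children CNPY:{A,G,T}, EG:{C,T} ∩→ {T}; cost 0
per-site changes: [3, 4, 3, 2, 3, 2, 3]; total = 20

A,C,G,T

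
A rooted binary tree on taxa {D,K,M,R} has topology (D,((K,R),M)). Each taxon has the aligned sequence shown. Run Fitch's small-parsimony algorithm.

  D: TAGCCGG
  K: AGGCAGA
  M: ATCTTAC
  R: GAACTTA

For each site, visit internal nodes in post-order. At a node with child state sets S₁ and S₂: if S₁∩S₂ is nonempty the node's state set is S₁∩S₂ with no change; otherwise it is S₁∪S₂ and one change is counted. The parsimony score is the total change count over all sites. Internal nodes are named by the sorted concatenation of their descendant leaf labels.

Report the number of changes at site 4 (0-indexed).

KR@0: {A} ∪ {G} = {A,G} (union, +1)
KMR@0: {A,G} ∩ {A} = {A} (intersection, +0)
DKMR@0: {T} ∪ {A} = {A,T} (union, +1)
KR@1: {G} ∪ {A} = {A,G} (union, +1)
KMR@1: {A,G} ∪ {T} = {A,G,T} (union, +1)
DKMR@1: {A} ∩ {A,G,T} = {A} (intersection, +0)
KR@2: {G} ∪ {A} = {A,G} (union, +1)
KMR@2: {A,G} ∪ {C} = {A,C,G} (union, +1)
DKMR@2: {G} ∩ {A,C,G} = {G} (intersection, +0)
KR@3: {C} ∩ {C} = {C} (intersection, +0)
KMR@3: {C} ∪ {T} = {C,T} (union, +1)
DKMR@3: {C} ∩ {C,T} = {C} (intersection, +0)
KR@4: {A} ∪ {T} = {A,T} (union, +1)
KMR@4: {A,T} ∩ {T} = {T} (intersection, +0)
DKMR@4: {C} ∪ {T} = {C,T} (union, +1)
KR@5: {G} ∪ {T} = {G,T} (union, +1)
KMR@5: {G,T} ∪ {A} = {A,G,T} (union, +1)
DKMR@5: {G} ∩ {A,G,T} = {G} (intersection, +0)
KR@6: {A} ∩ {A} = {A} (intersection, +0)
KMR@6: {A} ∪ {C} = {A,C} (union, +1)
DKMR@6: {G} ∪ {A,C} = {A,C,G} (union, +1)
per-site changes: [2, 2, 2, 1, 2, 2, 2]; total = 13

2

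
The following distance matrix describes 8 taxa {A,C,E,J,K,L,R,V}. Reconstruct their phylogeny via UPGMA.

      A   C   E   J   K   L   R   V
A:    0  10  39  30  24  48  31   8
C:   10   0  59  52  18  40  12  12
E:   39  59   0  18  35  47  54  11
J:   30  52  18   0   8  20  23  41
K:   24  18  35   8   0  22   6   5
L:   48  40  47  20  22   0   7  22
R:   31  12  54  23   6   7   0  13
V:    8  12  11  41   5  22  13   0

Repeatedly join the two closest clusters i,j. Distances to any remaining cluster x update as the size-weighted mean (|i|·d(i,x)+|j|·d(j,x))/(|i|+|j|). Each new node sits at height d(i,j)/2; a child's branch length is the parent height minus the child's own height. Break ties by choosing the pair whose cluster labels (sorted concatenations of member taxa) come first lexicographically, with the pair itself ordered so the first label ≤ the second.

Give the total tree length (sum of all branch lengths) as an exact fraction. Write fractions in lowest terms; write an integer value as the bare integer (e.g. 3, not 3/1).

1. join K+V (d=5) ⇒ KV; edges |K|=5/2, |V|=5/2
  updated: d(A,KV)=16, d(C,KV)=15, d(E,KV)=23, d(J,KV)=49/2, d(KV,L)=22, d(KV,R)=19/2
2. join L+R (d=7) ⇒ LR; edges |L|=7/2, |R|=7/2
  updated: d(A,LR)=79/2, d(C,LR)=26, d(E,LR)=101/2, d(J,LR)=43/2, d(KV,LR)=63/4
3. join A+C (d=10) ⇒ AC; edges |A|=5, |C|=5
  updated: d(AC,E)=49, d(AC,J)=41, d(AC,KV)=31/2, d(AC,LR)=131/4
4. join AC+KV (d=31/2) ⇒ ACKV; edges |AC|=11/4, |KV|=21/4
  updated: d(ACKV,E)=36, d(ACKV,J)=131/4, d(ACKV,LR)=97/4
5. join E+J (d=18) ⇒ EJ; edges |E|=9, |J|=9
  updated: d(ACKV,EJ)=275/8, d(EJ,LR)=36
6. join ACKV+LR (d=97/4) ⇒ ACKLRV; edges |ACKV|=35/8, |LR|=69/8
  updated: d(ACKLRV,EJ)=419/12
7. join ACKLRV+EJ (d=419/12) ⇒ ACEJKLRV; edges |ACKLRV|=16/3, |EJ|=203/24
final tree: ((((A:5,C:5):11/4,(K:5/2,V:5/2):21/4):35/8,(L:7/2,R:7/2):69/8):16/3,(E:9,J:9):203/24)
total length: 1795/24

1795/24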